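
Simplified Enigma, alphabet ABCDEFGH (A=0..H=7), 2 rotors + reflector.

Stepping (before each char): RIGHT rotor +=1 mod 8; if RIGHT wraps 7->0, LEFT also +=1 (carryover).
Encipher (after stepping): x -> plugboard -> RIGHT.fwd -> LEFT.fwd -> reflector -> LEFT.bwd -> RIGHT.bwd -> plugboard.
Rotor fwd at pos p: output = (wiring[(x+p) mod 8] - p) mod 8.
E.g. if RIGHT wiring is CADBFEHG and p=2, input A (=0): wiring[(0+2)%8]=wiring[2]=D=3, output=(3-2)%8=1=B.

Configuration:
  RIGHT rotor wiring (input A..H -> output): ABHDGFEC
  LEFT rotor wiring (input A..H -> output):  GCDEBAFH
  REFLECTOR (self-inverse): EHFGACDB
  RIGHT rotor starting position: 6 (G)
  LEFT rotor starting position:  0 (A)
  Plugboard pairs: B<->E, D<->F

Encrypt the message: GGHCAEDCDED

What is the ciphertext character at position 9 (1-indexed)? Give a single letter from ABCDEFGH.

Char 1 ('G'): step: R->7, L=0; G->plug->G->R->G->L->F->refl->C->L'->B->R'->B->plug->E
Char 2 ('G'): step: R->0, L->1 (L advanced); G->plug->G->R->E->L->H->refl->B->L'->A->R'->A->plug->A
Char 3 ('H'): step: R->1, L=1; H->plug->H->R->H->L->F->refl->C->L'->B->R'->G->plug->G
Char 4 ('C'): step: R->2, L=1; C->plug->C->R->E->L->H->refl->B->L'->A->R'->F->plug->D
Char 5 ('A'): step: R->3, L=1; A->plug->A->R->A->L->B->refl->H->L'->E->R'->H->plug->H
Char 6 ('E'): step: R->4, L=1; E->plug->B->R->B->L->C->refl->F->L'->H->R'->H->plug->H
Char 7 ('D'): step: R->5, L=1; D->plug->F->R->C->L->D->refl->G->L'->G->R'->G->plug->G
Char 8 ('C'): step: R->6, L=1; C->plug->C->R->C->L->D->refl->G->L'->G->R'->A->plug->A
Char 9 ('D'): step: R->7, L=1; D->plug->F->R->H->L->F->refl->C->L'->B->R'->B->plug->E

E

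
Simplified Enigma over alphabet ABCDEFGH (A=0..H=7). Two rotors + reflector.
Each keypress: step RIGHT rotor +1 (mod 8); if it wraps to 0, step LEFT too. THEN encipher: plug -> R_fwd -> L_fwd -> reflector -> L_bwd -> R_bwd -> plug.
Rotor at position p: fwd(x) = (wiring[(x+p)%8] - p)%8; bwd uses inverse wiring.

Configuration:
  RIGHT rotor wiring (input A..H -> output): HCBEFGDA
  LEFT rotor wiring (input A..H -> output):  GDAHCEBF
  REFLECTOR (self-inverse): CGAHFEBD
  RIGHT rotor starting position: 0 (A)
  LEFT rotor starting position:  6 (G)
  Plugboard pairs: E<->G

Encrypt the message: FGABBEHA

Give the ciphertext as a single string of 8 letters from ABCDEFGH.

Answer: DHDDCADD

Derivation:
Char 1 ('F'): step: R->1, L=6; F->plug->F->R->C->L->A->refl->C->L'->E->R'->D->plug->D
Char 2 ('G'): step: R->2, L=6; G->plug->E->R->B->L->H->refl->D->L'->A->R'->H->plug->H
Char 3 ('A'): step: R->3, L=6; A->plug->A->R->B->L->H->refl->D->L'->A->R'->D->plug->D
Char 4 ('B'): step: R->4, L=6; B->plug->B->R->C->L->A->refl->C->L'->E->R'->D->plug->D
Char 5 ('B'): step: R->5, L=6; B->plug->B->R->G->L->E->refl->F->L'->D->R'->C->plug->C
Char 6 ('E'): step: R->6, L=6; E->plug->G->R->H->L->G->refl->B->L'->F->R'->A->plug->A
Char 7 ('H'): step: R->7, L=6; H->plug->H->R->E->L->C->refl->A->L'->C->R'->D->plug->D
Char 8 ('A'): step: R->0, L->7 (L advanced); A->plug->A->R->H->L->C->refl->A->L'->E->R'->D->plug->D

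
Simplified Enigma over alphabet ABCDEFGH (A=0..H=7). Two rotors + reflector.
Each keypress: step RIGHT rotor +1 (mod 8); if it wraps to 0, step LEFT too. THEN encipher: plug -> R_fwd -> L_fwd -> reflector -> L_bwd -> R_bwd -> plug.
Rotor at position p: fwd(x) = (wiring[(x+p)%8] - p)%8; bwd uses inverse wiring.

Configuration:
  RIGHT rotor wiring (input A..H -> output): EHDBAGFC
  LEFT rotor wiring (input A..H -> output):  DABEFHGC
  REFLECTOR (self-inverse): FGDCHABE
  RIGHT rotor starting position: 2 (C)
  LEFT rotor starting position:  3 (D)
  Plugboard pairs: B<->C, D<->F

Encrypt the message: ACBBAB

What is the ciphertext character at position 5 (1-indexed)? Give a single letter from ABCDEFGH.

Char 1 ('A'): step: R->3, L=3; A->plug->A->R->G->L->F->refl->A->L'->F->R'->B->plug->C
Char 2 ('C'): step: R->4, L=3; C->plug->B->R->C->L->E->refl->H->L'->E->R'->A->plug->A
Char 3 ('B'): step: R->5, L=3; B->plug->C->R->F->L->A->refl->F->L'->G->R'->F->plug->D
Char 4 ('B'): step: R->6, L=3; B->plug->C->R->G->L->F->refl->A->L'->F->R'->E->plug->E
Char 5 ('A'): step: R->7, L=3; A->plug->A->R->D->L->D->refl->C->L'->B->R'->F->plug->D

D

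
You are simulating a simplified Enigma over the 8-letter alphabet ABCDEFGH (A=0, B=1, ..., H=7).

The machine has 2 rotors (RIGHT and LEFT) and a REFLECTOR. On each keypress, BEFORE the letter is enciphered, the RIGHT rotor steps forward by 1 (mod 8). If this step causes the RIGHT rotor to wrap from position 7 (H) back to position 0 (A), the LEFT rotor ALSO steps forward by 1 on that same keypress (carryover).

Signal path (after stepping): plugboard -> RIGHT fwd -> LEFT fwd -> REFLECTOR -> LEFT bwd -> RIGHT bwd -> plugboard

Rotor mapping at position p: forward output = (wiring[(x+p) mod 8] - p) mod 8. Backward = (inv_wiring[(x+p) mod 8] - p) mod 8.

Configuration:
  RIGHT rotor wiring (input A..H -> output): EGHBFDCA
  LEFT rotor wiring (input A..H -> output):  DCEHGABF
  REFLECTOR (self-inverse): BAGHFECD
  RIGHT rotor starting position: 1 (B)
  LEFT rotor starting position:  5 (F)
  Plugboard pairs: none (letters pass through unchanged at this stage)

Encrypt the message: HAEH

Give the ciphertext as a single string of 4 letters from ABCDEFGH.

Answer: DGHB

Derivation:
Char 1 ('H'): step: R->2, L=5; H->plug->H->R->E->L->F->refl->E->L'->B->R'->D->plug->D
Char 2 ('A'): step: R->3, L=5; A->plug->A->R->G->L->C->refl->G->L'->D->R'->G->plug->G
Char 3 ('E'): step: R->4, L=5; E->plug->E->R->A->L->D->refl->H->L'->F->R'->H->plug->H
Char 4 ('H'): step: R->5, L=5; H->plug->H->R->A->L->D->refl->H->L'->F->R'->B->plug->B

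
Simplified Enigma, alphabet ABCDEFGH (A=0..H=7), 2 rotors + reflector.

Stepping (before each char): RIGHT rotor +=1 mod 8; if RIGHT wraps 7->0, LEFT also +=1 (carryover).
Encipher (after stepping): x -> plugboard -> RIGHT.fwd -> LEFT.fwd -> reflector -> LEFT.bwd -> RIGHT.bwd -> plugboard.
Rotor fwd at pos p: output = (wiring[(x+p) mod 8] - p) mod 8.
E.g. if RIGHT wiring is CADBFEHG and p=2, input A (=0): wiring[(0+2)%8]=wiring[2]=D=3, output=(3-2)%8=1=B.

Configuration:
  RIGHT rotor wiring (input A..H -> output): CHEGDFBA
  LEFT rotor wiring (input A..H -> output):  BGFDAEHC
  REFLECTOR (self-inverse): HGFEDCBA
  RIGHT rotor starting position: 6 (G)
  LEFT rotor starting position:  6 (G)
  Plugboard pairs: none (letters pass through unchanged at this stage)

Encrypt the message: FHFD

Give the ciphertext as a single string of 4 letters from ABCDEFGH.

Char 1 ('F'): step: R->7, L=6; F->plug->F->R->E->L->H->refl->A->L'->D->R'->B->plug->B
Char 2 ('H'): step: R->0, L->7 (L advanced); H->plug->H->R->A->L->D->refl->E->L'->E->R'->C->plug->C
Char 3 ('F'): step: R->1, L=7; F->plug->F->R->A->L->D->refl->E->L'->E->R'->E->plug->E
Char 4 ('D'): step: R->2, L=7; D->plug->D->R->D->L->G->refl->B->L'->F->R'->H->plug->H

Answer: BCEH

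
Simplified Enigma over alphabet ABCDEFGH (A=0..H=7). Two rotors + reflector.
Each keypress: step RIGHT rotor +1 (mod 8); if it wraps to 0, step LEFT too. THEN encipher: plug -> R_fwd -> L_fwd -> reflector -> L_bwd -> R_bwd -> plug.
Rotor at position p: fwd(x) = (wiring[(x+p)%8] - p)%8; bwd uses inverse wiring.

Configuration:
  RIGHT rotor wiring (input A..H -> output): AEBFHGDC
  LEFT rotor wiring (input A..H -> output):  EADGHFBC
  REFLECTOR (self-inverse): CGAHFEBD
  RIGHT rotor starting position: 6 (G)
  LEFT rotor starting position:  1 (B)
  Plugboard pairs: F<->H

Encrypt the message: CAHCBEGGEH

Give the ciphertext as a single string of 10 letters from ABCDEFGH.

Char 1 ('C'): step: R->7, L=1; C->plug->C->R->F->L->A->refl->C->L'->B->R'->B->plug->B
Char 2 ('A'): step: R->0, L->2 (L advanced); A->plug->A->R->A->L->B->refl->G->L'->H->R'->E->plug->E
Char 3 ('H'): step: R->1, L=2; H->plug->F->R->C->L->F->refl->E->L'->B->R'->G->plug->G
Char 4 ('C'): step: R->2, L=2; C->plug->C->R->F->L->A->refl->C->L'->G->R'->G->plug->G
Char 5 ('B'): step: R->3, L=2; B->plug->B->R->E->L->H->refl->D->L'->D->R'->C->plug->C
Char 6 ('E'): step: R->4, L=2; E->plug->E->R->E->L->H->refl->D->L'->D->R'->A->plug->A
Char 7 ('G'): step: R->5, L=2; G->plug->G->R->A->L->B->refl->G->L'->H->R'->E->plug->E
Char 8 ('G'): step: R->6, L=2; G->plug->G->R->B->L->E->refl->F->L'->C->R'->C->plug->C
Char 9 ('E'): step: R->7, L=2; E->plug->E->R->G->L->C->refl->A->L'->F->R'->C->plug->C
Char 10 ('H'): step: R->0, L->3 (L advanced); H->plug->F->R->G->L->F->refl->E->L'->B->R'->C->plug->C

Answer: BEGGCAECCC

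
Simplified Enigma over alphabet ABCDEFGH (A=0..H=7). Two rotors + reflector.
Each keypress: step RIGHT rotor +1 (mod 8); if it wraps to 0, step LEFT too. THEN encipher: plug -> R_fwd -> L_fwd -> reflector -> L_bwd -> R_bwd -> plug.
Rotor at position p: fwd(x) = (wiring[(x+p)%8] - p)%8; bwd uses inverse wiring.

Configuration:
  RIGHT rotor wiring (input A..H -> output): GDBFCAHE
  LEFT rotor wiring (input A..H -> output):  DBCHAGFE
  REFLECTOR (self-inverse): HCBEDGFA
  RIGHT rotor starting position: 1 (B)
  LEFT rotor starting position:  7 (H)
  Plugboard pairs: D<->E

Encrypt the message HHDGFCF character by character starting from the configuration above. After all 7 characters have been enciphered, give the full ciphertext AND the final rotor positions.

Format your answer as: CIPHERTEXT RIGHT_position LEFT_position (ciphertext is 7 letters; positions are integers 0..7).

Char 1 ('H'): step: R->2, L=7; H->plug->H->R->B->L->E->refl->D->L'->D->R'->B->plug->B
Char 2 ('H'): step: R->3, L=7; H->plug->H->R->G->L->H->refl->A->L'->E->R'->D->plug->E
Char 3 ('D'): step: R->4, L=7; D->plug->E->R->C->L->C->refl->B->L'->F->R'->G->plug->G
Char 4 ('G'): step: R->5, L=7; G->plug->G->R->A->L->F->refl->G->L'->H->R'->C->plug->C
Char 5 ('F'): step: R->6, L=7; F->plug->F->R->H->L->G->refl->F->L'->A->R'->C->plug->C
Char 6 ('C'): step: R->7, L=7; C->plug->C->R->E->L->A->refl->H->L'->G->R'->E->plug->D
Char 7 ('F'): step: R->0, L->0 (L advanced); F->plug->F->R->A->L->D->refl->E->L'->H->R'->G->plug->G
Final: ciphertext=BEGCCDG, RIGHT=0, LEFT=0

Answer: BEGCCDG 0 0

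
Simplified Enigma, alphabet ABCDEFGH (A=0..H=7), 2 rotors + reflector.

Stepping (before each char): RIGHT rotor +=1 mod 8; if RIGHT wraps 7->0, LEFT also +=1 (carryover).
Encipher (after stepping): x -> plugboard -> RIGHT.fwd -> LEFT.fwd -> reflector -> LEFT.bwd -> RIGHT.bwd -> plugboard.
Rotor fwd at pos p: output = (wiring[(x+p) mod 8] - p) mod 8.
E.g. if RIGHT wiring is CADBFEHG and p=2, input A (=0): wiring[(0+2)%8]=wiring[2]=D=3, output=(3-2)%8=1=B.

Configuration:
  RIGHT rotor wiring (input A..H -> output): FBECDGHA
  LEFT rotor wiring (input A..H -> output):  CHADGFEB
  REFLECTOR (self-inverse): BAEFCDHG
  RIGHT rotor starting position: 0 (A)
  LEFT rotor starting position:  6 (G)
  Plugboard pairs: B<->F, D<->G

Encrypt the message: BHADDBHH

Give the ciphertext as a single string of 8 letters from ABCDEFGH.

Char 1 ('B'): step: R->1, L=6; B->plug->F->R->G->L->A->refl->B->L'->D->R'->B->plug->F
Char 2 ('H'): step: R->2, L=6; H->plug->H->R->H->L->H->refl->G->L'->A->R'->B->plug->F
Char 3 ('A'): step: R->3, L=6; A->plug->A->R->H->L->H->refl->G->L'->A->R'->B->plug->F
Char 4 ('D'): step: R->4, L=6; D->plug->G->R->A->L->G->refl->H->L'->H->R'->A->plug->A
Char 5 ('D'): step: R->5, L=6; D->plug->G->R->F->L->F->refl->D->L'->B->R'->A->plug->A
Char 6 ('B'): step: R->6, L=6; B->plug->F->R->E->L->C->refl->E->L'->C->R'->B->plug->F
Char 7 ('H'): step: R->7, L=6; H->plug->H->R->A->L->G->refl->H->L'->H->R'->G->plug->D
Char 8 ('H'): step: R->0, L->7 (L advanced); H->plug->H->R->A->L->C->refl->E->L'->E->R'->C->plug->C

Answer: FFFAAFDC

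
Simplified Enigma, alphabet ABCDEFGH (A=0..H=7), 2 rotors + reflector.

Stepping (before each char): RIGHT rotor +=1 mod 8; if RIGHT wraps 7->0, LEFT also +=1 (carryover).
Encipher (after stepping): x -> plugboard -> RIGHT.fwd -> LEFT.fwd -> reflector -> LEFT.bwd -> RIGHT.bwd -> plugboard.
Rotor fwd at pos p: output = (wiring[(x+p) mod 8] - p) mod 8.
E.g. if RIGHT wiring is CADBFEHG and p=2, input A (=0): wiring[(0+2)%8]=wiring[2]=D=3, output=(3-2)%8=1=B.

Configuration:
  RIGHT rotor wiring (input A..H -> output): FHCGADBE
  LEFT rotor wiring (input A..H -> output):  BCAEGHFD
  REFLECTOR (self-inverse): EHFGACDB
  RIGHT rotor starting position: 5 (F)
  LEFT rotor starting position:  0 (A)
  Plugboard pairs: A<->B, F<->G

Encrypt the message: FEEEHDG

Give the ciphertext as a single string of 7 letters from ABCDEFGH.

Char 1 ('F'): step: R->6, L=0; F->plug->G->R->C->L->A->refl->E->L'->D->R'->A->plug->B
Char 2 ('E'): step: R->7, L=0; E->plug->E->R->H->L->D->refl->G->L'->E->R'->G->plug->F
Char 3 ('E'): step: R->0, L->1 (L advanced); E->plug->E->R->A->L->B->refl->H->L'->B->R'->G->plug->F
Char 4 ('E'): step: R->1, L=1; E->plug->E->R->C->L->D->refl->G->L'->E->R'->H->plug->H
Char 5 ('H'): step: R->2, L=1; H->plug->H->R->F->L->E->refl->A->L'->H->R'->E->plug->E
Char 6 ('D'): step: R->3, L=1; D->plug->D->R->G->L->C->refl->F->L'->D->R'->A->plug->B
Char 7 ('G'): step: R->4, L=1; G->plug->F->R->D->L->F->refl->C->L'->G->R'->G->plug->F

Answer: BFFHEBF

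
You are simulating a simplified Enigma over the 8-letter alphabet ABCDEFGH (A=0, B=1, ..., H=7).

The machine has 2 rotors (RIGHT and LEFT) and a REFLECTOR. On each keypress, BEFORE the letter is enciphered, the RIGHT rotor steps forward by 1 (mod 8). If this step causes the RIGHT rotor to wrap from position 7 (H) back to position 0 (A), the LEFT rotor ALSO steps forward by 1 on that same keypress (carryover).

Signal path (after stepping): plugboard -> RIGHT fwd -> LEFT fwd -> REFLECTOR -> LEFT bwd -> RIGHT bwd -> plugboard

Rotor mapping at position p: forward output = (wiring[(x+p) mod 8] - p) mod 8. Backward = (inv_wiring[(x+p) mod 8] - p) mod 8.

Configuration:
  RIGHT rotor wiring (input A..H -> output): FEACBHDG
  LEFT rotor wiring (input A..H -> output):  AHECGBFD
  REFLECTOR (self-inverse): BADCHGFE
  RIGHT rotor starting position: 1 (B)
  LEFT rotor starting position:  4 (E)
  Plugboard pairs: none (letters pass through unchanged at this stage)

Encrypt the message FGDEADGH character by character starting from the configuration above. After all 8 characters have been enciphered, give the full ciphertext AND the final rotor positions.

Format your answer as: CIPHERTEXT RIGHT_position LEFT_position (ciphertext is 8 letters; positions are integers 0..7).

Answer: GAHCBABA 1 5

Derivation:
Char 1 ('F'): step: R->2, L=4; F->plug->F->R->E->L->E->refl->H->L'->D->R'->G->plug->G
Char 2 ('G'): step: R->3, L=4; G->plug->G->R->B->L->F->refl->G->L'->H->R'->A->plug->A
Char 3 ('D'): step: R->4, L=4; D->plug->D->R->C->L->B->refl->A->L'->G->R'->H->plug->H
Char 4 ('E'): step: R->5, L=4; E->plug->E->R->H->L->G->refl->F->L'->B->R'->C->plug->C
Char 5 ('A'): step: R->6, L=4; A->plug->A->R->F->L->D->refl->C->L'->A->R'->B->plug->B
Char 6 ('D'): step: R->7, L=4; D->plug->D->R->B->L->F->refl->G->L'->H->R'->A->plug->A
Char 7 ('G'): step: R->0, L->5 (L advanced); G->plug->G->R->D->L->D->refl->C->L'->E->R'->B->plug->B
Char 8 ('H'): step: R->1, L=5; H->plug->H->R->E->L->C->refl->D->L'->D->R'->A->plug->A
Final: ciphertext=GAHCBABA, RIGHT=1, LEFT=5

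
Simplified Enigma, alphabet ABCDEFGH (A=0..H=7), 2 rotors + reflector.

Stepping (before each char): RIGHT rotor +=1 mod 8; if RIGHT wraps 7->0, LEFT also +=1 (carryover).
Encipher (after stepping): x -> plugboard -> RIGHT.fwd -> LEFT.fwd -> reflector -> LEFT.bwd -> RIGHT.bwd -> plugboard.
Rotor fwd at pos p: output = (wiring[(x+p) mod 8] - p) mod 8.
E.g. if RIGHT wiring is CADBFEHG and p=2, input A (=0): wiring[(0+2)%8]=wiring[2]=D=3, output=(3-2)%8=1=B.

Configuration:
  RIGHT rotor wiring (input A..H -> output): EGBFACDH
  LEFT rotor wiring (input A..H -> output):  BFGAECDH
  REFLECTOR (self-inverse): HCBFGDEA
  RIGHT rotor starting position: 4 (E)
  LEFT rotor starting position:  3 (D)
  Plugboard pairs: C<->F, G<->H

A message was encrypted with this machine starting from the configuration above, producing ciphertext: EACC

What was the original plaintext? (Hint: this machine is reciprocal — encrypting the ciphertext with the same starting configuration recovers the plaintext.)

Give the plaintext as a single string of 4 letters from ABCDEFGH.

Answer: BGEE

Derivation:
Char 1 ('E'): step: R->5, L=3; E->plug->E->R->B->L->B->refl->C->L'->G->R'->B->plug->B
Char 2 ('A'): step: R->6, L=3; A->plug->A->R->F->L->G->refl->E->L'->E->R'->H->plug->G
Char 3 ('C'): step: R->7, L=3; C->plug->F->R->B->L->B->refl->C->L'->G->R'->E->plug->E
Char 4 ('C'): step: R->0, L->4 (L advanced); C->plug->F->R->C->L->H->refl->A->L'->A->R'->E->plug->E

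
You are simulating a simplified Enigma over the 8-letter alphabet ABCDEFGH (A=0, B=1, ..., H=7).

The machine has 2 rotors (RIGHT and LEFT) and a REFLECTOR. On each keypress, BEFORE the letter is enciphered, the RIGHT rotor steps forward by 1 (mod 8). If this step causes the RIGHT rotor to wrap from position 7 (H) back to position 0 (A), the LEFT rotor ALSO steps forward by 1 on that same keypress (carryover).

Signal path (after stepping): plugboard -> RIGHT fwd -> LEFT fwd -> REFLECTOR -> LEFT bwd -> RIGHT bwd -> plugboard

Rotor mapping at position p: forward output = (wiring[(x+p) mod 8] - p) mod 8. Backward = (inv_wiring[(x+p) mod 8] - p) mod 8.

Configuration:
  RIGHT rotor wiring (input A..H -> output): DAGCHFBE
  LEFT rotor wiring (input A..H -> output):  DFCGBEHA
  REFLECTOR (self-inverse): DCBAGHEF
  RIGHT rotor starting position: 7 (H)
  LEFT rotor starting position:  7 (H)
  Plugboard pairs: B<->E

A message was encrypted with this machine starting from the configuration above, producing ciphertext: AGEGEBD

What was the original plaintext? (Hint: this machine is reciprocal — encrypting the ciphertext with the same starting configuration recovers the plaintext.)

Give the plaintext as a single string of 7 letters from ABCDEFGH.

Answer: FEBHHGF

Derivation:
Char 1 ('A'): step: R->0, L->0 (L advanced); A->plug->A->R->D->L->G->refl->E->L'->F->R'->F->plug->F
Char 2 ('G'): step: R->1, L=0; G->plug->G->R->D->L->G->refl->E->L'->F->R'->B->plug->E
Char 3 ('E'): step: R->2, L=0; E->plug->B->R->A->L->D->refl->A->L'->H->R'->E->plug->B
Char 4 ('G'): step: R->3, L=0; G->plug->G->R->F->L->E->refl->G->L'->D->R'->H->plug->H
Char 5 ('E'): step: R->4, L=0; E->plug->B->R->B->L->F->refl->H->L'->G->R'->H->plug->H
Char 6 ('B'): step: R->5, L=0; B->plug->E->R->D->L->G->refl->E->L'->F->R'->G->plug->G
Char 7 ('D'): step: R->6, L=0; D->plug->D->R->C->L->C->refl->B->L'->E->R'->F->plug->F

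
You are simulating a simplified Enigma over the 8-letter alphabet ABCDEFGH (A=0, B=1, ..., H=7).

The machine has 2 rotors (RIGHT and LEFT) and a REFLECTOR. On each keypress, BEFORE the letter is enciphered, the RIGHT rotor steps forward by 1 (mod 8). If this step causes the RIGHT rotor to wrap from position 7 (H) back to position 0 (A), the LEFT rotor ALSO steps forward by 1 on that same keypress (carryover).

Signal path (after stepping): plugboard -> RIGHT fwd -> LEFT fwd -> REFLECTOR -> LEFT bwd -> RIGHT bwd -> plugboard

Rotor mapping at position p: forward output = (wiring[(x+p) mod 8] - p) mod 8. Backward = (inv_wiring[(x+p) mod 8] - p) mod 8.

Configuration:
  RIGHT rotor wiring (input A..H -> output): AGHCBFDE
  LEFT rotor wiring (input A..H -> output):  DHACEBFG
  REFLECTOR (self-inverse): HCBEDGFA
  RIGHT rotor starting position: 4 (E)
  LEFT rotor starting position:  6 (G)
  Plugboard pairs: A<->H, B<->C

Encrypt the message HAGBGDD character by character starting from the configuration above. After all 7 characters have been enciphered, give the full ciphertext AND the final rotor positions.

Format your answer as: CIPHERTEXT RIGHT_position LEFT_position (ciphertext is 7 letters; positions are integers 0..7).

Char 1 ('H'): step: R->5, L=6; H->plug->A->R->A->L->H->refl->A->L'->B->R'->E->plug->E
Char 2 ('A'): step: R->6, L=6; A->plug->H->R->H->L->D->refl->E->L'->F->R'->A->plug->H
Char 3 ('G'): step: R->7, L=6; G->plug->G->R->G->L->G->refl->F->L'->C->R'->F->plug->F
Char 4 ('B'): step: R->0, L->7 (L advanced); B->plug->C->R->H->L->G->refl->F->L'->F->R'->F->plug->F
Char 5 ('G'): step: R->1, L=7; G->plug->G->R->D->L->B->refl->C->L'->G->R'->B->plug->C
Char 6 ('D'): step: R->2, L=7; D->plug->D->R->D->L->B->refl->C->L'->G->R'->G->plug->G
Char 7 ('D'): step: R->3, L=7; D->plug->D->R->A->L->H->refl->A->L'->C->R'->C->plug->B
Final: ciphertext=EHFFCGB, RIGHT=3, LEFT=7

Answer: EHFFCGB 3 7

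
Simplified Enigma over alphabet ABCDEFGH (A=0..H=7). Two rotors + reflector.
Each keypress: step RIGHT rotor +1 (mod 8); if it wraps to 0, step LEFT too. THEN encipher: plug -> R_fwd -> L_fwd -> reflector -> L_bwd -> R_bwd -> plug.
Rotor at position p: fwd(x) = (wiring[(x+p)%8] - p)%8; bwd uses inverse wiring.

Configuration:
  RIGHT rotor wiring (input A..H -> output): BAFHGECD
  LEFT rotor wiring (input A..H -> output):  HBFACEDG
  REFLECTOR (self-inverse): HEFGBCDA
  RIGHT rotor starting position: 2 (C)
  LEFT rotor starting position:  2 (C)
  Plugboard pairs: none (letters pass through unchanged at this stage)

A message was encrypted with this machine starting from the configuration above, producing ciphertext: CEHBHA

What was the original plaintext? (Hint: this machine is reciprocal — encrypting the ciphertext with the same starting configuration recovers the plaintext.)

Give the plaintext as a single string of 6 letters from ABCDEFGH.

Answer: EFFADH

Derivation:
Char 1 ('C'): step: R->3, L=2; C->plug->C->R->B->L->G->refl->D->L'->A->R'->E->plug->E
Char 2 ('E'): step: R->4, L=2; E->plug->E->R->F->L->E->refl->B->L'->E->R'->F->plug->F
Char 3 ('H'): step: R->5, L=2; H->plug->H->R->B->L->G->refl->D->L'->A->R'->F->plug->F
Char 4 ('B'): step: R->6, L=2; B->plug->B->R->F->L->E->refl->B->L'->E->R'->A->plug->A
Char 5 ('H'): step: R->7, L=2; H->plug->H->R->D->L->C->refl->F->L'->G->R'->D->plug->D
Char 6 ('A'): step: R->0, L->3 (L advanced); A->plug->A->R->B->L->H->refl->A->L'->D->R'->H->plug->H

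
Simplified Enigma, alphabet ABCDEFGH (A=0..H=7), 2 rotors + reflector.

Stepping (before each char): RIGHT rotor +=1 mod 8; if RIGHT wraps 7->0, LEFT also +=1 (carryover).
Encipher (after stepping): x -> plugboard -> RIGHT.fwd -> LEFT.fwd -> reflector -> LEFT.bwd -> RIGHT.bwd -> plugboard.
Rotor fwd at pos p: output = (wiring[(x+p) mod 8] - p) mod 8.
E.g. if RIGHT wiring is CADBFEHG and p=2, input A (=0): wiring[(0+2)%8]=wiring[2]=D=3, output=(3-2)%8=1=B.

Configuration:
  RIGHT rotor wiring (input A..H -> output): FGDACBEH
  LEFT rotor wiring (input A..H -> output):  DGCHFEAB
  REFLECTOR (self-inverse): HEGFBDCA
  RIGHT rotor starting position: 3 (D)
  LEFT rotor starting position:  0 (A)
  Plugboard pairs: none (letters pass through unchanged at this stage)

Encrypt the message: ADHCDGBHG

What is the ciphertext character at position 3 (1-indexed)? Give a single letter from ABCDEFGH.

Char 1 ('A'): step: R->4, L=0; A->plug->A->R->G->L->A->refl->H->L'->D->R'->D->plug->D
Char 2 ('D'): step: R->5, L=0; D->plug->D->R->A->L->D->refl->F->L'->E->R'->A->plug->A
Char 3 ('H'): step: R->6, L=0; H->plug->H->R->D->L->H->refl->A->L'->G->R'->A->plug->A

A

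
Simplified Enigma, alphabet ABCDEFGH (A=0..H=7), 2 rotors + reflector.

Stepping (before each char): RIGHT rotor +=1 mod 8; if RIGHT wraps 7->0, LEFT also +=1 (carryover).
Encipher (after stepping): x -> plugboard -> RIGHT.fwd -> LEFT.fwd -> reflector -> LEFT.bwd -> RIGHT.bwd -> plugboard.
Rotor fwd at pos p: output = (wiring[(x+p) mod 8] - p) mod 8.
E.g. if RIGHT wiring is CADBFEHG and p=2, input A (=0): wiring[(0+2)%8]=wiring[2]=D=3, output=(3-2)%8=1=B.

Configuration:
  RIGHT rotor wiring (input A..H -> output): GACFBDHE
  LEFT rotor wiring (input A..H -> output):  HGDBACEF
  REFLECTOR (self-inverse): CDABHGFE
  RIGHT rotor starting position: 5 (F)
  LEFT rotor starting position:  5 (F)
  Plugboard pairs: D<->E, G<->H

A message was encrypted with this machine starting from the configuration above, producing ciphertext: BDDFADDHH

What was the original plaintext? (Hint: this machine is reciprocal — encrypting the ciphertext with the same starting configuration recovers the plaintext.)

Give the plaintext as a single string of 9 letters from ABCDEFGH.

Char 1 ('B'): step: R->6, L=5; B->plug->B->R->G->L->E->refl->H->L'->B->R'->A->plug->A
Char 2 ('D'): step: R->7, L=5; D->plug->E->R->G->L->E->refl->H->L'->B->R'->C->plug->C
Char 3 ('D'): step: R->0, L->6 (L advanced); D->plug->E->R->B->L->H->refl->E->L'->H->R'->G->plug->H
Char 4 ('F'): step: R->1, L=6; F->plug->F->R->G->L->C->refl->A->L'->D->R'->G->plug->H
Char 5 ('A'): step: R->2, L=6; A->plug->A->R->A->L->G->refl->F->L'->E->R'->G->plug->H
Char 6 ('D'): step: R->3, L=6; D->plug->E->R->B->L->H->refl->E->L'->H->R'->H->plug->G
Char 7 ('D'): step: R->4, L=6; D->plug->E->R->C->L->B->refl->D->L'->F->R'->A->plug->A
Char 8 ('H'): step: R->5, L=6; H->plug->G->R->A->L->G->refl->F->L'->E->R'->H->plug->G
Char 9 ('H'): step: R->6, L=6; H->plug->G->R->D->L->A->refl->C->L'->G->R'->B->plug->B

Answer: ACHHHGAGB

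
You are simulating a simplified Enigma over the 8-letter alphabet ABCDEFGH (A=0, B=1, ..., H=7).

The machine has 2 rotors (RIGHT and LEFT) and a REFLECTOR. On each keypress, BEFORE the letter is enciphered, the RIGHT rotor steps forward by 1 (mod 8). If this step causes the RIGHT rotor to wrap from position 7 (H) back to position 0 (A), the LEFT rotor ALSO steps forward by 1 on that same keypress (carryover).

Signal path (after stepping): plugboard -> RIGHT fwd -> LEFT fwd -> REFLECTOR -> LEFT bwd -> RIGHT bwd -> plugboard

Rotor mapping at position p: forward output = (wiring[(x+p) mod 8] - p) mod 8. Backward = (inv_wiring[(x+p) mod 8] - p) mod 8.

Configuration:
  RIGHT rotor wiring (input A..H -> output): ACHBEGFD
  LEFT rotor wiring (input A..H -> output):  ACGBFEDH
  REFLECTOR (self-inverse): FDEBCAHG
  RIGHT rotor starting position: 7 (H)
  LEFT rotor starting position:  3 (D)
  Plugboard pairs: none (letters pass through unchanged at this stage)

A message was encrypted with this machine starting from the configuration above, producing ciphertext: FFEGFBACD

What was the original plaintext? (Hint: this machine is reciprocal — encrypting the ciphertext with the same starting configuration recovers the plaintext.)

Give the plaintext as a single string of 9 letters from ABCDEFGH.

Answer: EBHBEDEDA

Derivation:
Char 1 ('F'): step: R->0, L->4 (L advanced); F->plug->F->R->G->L->C->refl->E->L'->E->R'->E->plug->E
Char 2 ('F'): step: R->1, L=4; F->plug->F->R->E->L->E->refl->C->L'->G->R'->B->plug->B
Char 3 ('E'): step: R->2, L=4; E->plug->E->R->D->L->D->refl->B->L'->A->R'->H->plug->H
Char 4 ('G'): step: R->3, L=4; G->plug->G->R->H->L->F->refl->A->L'->B->R'->B->plug->B
Char 5 ('F'): step: R->4, L=4; F->plug->F->R->G->L->C->refl->E->L'->E->R'->E->plug->E
Char 6 ('B'): step: R->5, L=4; B->plug->B->R->A->L->B->refl->D->L'->D->R'->D->plug->D
Char 7 ('A'): step: R->6, L=4; A->plug->A->R->H->L->F->refl->A->L'->B->R'->E->plug->E
Char 8 ('C'): step: R->7, L=4; C->plug->C->R->D->L->D->refl->B->L'->A->R'->D->plug->D
Char 9 ('D'): step: R->0, L->5 (L advanced); D->plug->D->R->B->L->G->refl->H->L'->A->R'->A->plug->A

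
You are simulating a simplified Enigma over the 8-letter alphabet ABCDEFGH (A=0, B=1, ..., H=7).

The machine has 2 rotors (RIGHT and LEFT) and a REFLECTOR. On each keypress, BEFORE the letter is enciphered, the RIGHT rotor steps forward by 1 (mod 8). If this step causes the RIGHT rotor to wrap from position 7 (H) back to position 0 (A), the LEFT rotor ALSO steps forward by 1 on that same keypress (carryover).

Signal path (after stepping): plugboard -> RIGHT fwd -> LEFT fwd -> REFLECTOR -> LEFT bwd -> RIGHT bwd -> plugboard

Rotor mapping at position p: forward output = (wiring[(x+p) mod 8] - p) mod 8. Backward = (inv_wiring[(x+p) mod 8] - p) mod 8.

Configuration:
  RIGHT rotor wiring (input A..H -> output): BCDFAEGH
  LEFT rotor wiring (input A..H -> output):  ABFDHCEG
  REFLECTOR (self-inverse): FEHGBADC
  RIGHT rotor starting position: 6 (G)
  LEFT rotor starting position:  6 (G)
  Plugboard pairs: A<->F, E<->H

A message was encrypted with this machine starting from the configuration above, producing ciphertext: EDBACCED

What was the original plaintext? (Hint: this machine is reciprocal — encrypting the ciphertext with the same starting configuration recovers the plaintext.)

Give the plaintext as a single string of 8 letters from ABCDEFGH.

Char 1 ('E'): step: R->7, L=6; E->plug->H->R->H->L->E->refl->B->L'->G->R'->E->plug->H
Char 2 ('D'): step: R->0, L->7 (L advanced); D->plug->D->R->F->L->A->refl->F->L'->H->R'->H->plug->E
Char 3 ('B'): step: R->1, L=7; B->plug->B->R->C->L->C->refl->H->L'->A->R'->H->plug->E
Char 4 ('A'): step: R->2, L=7; A->plug->F->R->F->L->A->refl->F->L'->H->R'->G->plug->G
Char 5 ('C'): step: R->3, L=7; C->plug->C->R->B->L->B->refl->E->L'->E->R'->E->plug->H
Char 6 ('C'): step: R->4, L=7; C->plug->C->R->C->L->C->refl->H->L'->A->R'->B->plug->B
Char 7 ('E'): step: R->5, L=7; E->plug->H->R->D->L->G->refl->D->L'->G->R'->F->plug->A
Char 8 ('D'): step: R->6, L=7; D->plug->D->R->E->L->E->refl->B->L'->B->R'->B->plug->B

Answer: HEEGHBAB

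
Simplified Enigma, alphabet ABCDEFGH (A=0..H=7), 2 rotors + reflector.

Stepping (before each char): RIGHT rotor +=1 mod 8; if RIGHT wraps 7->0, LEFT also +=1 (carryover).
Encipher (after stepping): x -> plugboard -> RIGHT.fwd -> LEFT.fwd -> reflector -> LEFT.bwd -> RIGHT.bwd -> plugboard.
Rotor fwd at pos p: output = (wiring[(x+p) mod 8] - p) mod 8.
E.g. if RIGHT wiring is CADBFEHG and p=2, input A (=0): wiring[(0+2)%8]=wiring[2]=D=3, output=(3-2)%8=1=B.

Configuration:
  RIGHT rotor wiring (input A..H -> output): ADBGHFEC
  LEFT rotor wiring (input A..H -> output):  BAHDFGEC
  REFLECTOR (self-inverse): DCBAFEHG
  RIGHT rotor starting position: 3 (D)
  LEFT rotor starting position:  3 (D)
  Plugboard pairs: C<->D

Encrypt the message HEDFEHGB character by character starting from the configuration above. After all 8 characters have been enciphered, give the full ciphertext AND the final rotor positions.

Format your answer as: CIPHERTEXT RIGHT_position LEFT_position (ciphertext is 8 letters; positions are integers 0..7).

Char 1 ('H'): step: R->4, L=3; H->plug->H->R->C->L->D->refl->A->L'->A->R'->C->plug->D
Char 2 ('E'): step: R->5, L=3; E->plug->E->R->G->L->F->refl->E->L'->H->R'->B->plug->B
Char 3 ('D'): step: R->6, L=3; D->plug->C->R->C->L->D->refl->A->L'->A->R'->F->plug->F
Char 4 ('F'): step: R->7, L=3; F->plug->F->R->A->L->A->refl->D->L'->C->R'->D->plug->C
Char 5 ('E'): step: R->0, L->4 (L advanced); E->plug->E->R->H->L->H->refl->G->L'->D->R'->B->plug->B
Char 6 ('H'): step: R->1, L=4; H->plug->H->R->H->L->H->refl->G->L'->D->R'->F->plug->F
Char 7 ('G'): step: R->2, L=4; G->plug->G->R->G->L->D->refl->A->L'->C->R'->E->plug->E
Char 8 ('B'): step: R->3, L=4; B->plug->B->R->E->L->F->refl->E->L'->F->R'->F->plug->F
Final: ciphertext=DBFCBFEF, RIGHT=3, LEFT=4

Answer: DBFCBFEF 3 4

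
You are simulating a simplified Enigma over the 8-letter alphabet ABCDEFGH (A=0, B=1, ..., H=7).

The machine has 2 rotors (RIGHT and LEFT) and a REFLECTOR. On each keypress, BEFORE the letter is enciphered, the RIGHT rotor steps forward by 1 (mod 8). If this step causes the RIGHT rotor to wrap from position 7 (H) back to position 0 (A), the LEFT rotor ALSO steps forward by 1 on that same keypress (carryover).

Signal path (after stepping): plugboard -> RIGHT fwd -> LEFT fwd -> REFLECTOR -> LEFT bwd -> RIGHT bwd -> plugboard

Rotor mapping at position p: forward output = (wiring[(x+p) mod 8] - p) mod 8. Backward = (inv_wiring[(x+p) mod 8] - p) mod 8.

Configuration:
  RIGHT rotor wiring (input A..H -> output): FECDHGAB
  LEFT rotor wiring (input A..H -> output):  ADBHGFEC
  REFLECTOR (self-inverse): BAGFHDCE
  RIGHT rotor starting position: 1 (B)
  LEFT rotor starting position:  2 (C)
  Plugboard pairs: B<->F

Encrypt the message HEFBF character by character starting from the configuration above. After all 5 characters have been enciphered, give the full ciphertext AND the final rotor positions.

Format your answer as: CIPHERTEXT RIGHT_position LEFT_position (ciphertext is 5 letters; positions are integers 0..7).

Char 1 ('H'): step: R->2, L=2; H->plug->H->R->C->L->E->refl->H->L'->A->R'->A->plug->A
Char 2 ('E'): step: R->3, L=2; E->plug->E->R->G->L->G->refl->C->L'->E->R'->B->plug->F
Char 3 ('F'): step: R->4, L=2; F->plug->B->R->C->L->E->refl->H->L'->A->R'->F->plug->B
Char 4 ('B'): step: R->5, L=2; B->plug->F->R->F->L->A->refl->B->L'->H->R'->E->plug->E
Char 5 ('F'): step: R->6, L=2; F->plug->B->R->D->L->D->refl->F->L'->B->R'->G->plug->G
Final: ciphertext=AFBEG, RIGHT=6, LEFT=2

Answer: AFBEG 6 2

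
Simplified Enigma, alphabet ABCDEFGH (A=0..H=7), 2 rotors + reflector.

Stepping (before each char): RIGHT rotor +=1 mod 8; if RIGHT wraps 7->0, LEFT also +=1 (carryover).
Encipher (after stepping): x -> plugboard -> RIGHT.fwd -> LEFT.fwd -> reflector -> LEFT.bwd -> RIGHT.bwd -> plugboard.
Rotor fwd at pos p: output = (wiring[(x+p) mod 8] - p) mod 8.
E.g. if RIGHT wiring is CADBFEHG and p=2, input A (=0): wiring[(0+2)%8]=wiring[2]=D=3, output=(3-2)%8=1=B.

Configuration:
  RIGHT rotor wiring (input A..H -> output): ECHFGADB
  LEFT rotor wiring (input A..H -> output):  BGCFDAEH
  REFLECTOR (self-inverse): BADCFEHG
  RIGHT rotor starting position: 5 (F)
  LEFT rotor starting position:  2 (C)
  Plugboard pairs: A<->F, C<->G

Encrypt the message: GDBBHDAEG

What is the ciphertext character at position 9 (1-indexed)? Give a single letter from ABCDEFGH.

Char 1 ('G'): step: R->6, L=2; G->plug->C->R->G->L->H->refl->G->L'->D->R'->B->plug->B
Char 2 ('D'): step: R->7, L=2; D->plug->D->R->A->L->A->refl->B->L'->C->R'->A->plug->F
Char 3 ('B'): step: R->0, L->3 (L advanced); B->plug->B->R->C->L->F->refl->E->L'->E->R'->A->plug->F
Char 4 ('B'): step: R->1, L=3; B->plug->B->R->G->L->D->refl->C->L'->A->R'->G->plug->C
Char 5 ('H'): step: R->2, L=3; H->plug->H->R->A->L->C->refl->D->L'->G->R'->D->plug->D
Char 6 ('D'): step: R->3, L=3; D->plug->D->R->A->L->C->refl->D->L'->G->R'->E->plug->E
Char 7 ('A'): step: R->4, L=3; A->plug->F->R->G->L->D->refl->C->L'->A->R'->E->plug->E
Char 8 ('E'): step: R->5, L=3; E->plug->E->R->F->L->G->refl->H->L'->H->R'->D->plug->D
Char 9 ('G'): step: R->6, L=3; G->plug->C->R->G->L->D->refl->C->L'->A->R'->G->plug->C

C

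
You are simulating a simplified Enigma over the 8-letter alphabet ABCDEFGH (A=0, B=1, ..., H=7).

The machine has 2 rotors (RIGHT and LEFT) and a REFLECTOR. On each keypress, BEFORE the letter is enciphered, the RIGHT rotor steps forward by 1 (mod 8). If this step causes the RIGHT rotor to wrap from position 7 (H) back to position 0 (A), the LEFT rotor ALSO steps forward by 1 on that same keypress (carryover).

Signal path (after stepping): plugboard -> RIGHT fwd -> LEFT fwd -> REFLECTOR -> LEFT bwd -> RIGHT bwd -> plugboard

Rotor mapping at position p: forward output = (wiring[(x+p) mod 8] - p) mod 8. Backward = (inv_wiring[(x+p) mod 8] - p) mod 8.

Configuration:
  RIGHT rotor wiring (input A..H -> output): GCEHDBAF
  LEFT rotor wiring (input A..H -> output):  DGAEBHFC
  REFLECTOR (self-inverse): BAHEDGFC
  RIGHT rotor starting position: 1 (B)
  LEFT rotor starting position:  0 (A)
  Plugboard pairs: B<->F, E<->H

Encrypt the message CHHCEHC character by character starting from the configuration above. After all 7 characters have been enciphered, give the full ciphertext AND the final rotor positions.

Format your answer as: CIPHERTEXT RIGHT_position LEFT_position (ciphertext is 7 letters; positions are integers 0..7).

Char 1 ('C'): step: R->2, L=0; C->plug->C->R->B->L->G->refl->F->L'->G->R'->E->plug->H
Char 2 ('H'): step: R->3, L=0; H->plug->E->R->C->L->A->refl->B->L'->E->R'->A->plug->A
Char 3 ('H'): step: R->4, L=0; H->plug->E->R->C->L->A->refl->B->L'->E->R'->C->plug->C
Char 4 ('C'): step: R->5, L=0; C->plug->C->R->A->L->D->refl->E->L'->D->R'->B->plug->F
Char 5 ('E'): step: R->6, L=0; E->plug->H->R->D->L->E->refl->D->L'->A->R'->C->plug->C
Char 6 ('H'): step: R->7, L=0; H->plug->E->R->A->L->D->refl->E->L'->D->R'->C->plug->C
Char 7 ('C'): step: R->0, L->1 (L advanced); C->plug->C->R->E->L->G->refl->F->L'->A->R'->G->plug->G
Final: ciphertext=HACFCCG, RIGHT=0, LEFT=1

Answer: HACFCCG 0 1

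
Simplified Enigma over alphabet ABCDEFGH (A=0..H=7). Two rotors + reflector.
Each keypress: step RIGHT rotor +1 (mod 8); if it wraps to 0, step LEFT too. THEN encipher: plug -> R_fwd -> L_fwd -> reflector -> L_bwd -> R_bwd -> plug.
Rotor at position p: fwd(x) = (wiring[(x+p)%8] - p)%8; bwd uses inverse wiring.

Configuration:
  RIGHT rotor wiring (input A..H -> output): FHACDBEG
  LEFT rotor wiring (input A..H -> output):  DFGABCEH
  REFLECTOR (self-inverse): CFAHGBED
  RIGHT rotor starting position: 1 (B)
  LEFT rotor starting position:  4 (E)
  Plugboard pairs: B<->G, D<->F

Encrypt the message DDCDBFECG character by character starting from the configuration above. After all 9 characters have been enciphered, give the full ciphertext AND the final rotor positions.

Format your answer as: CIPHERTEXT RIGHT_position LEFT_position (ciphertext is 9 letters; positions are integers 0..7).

Char 1 ('D'): step: R->2, L=4; D->plug->F->R->E->L->H->refl->D->L'->D->R'->G->plug->B
Char 2 ('D'): step: R->3, L=4; D->plug->F->R->C->L->A->refl->C->L'->G->R'->C->plug->C
Char 3 ('C'): step: R->4, L=4; C->plug->C->R->A->L->F->refl->B->L'->F->R'->B->plug->G
Char 4 ('D'): step: R->5, L=4; D->plug->F->R->D->L->D->refl->H->L'->E->R'->A->plug->A
Char 5 ('B'): step: R->6, L=4; B->plug->G->R->F->L->B->refl->F->L'->A->R'->B->plug->G
Char 6 ('F'): step: R->7, L=4; F->plug->D->R->B->L->G->refl->E->L'->H->R'->A->plug->A
Char 7 ('E'): step: R->0, L->5 (L advanced); E->plug->E->R->D->L->G->refl->E->L'->H->R'->B->plug->G
Char 8 ('C'): step: R->1, L=5; C->plug->C->R->B->L->H->refl->D->L'->G->R'->A->plug->A
Char 9 ('G'): step: R->2, L=5; G->plug->B->R->A->L->F->refl->B->L'->F->R'->H->plug->H
Final: ciphertext=BCGAGAGAH, RIGHT=2, LEFT=5

Answer: BCGAGAGAH 2 5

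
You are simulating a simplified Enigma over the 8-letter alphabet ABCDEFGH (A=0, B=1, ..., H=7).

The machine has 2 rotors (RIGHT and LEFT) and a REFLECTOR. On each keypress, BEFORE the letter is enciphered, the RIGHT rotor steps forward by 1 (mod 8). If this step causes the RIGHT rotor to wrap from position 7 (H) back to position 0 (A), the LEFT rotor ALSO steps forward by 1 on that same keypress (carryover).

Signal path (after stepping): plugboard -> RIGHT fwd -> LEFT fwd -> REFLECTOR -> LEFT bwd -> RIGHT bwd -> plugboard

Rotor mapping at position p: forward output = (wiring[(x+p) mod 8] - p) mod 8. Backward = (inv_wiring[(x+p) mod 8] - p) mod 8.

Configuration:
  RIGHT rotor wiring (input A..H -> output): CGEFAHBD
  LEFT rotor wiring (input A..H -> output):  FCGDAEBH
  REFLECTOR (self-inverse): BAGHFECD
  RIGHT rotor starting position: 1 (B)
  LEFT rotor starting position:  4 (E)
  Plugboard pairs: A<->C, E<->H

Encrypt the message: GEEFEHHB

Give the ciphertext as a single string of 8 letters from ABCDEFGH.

Char 1 ('G'): step: R->2, L=4; G->plug->G->R->A->L->E->refl->F->L'->C->R'->A->plug->C
Char 2 ('E'): step: R->3, L=4; E->plug->H->R->B->L->A->refl->B->L'->E->R'->C->plug->A
Char 3 ('E'): step: R->4, L=4; E->plug->H->R->B->L->A->refl->B->L'->E->R'->A->plug->C
Char 4 ('F'): step: R->5, L=4; F->plug->F->R->H->L->H->refl->D->L'->D->R'->H->plug->E
Char 5 ('E'): step: R->6, L=4; E->plug->H->R->B->L->A->refl->B->L'->E->R'->C->plug->A
Char 6 ('H'): step: R->7, L=4; H->plug->E->R->G->L->C->refl->G->L'->F->R'->D->plug->D
Char 7 ('H'): step: R->0, L->5 (L advanced); H->plug->E->R->A->L->H->refl->D->L'->H->R'->F->plug->F
Char 8 ('B'): step: R->1, L=5; B->plug->B->R->D->L->A->refl->B->L'->F->R'->A->plug->C

Answer: CACEADFC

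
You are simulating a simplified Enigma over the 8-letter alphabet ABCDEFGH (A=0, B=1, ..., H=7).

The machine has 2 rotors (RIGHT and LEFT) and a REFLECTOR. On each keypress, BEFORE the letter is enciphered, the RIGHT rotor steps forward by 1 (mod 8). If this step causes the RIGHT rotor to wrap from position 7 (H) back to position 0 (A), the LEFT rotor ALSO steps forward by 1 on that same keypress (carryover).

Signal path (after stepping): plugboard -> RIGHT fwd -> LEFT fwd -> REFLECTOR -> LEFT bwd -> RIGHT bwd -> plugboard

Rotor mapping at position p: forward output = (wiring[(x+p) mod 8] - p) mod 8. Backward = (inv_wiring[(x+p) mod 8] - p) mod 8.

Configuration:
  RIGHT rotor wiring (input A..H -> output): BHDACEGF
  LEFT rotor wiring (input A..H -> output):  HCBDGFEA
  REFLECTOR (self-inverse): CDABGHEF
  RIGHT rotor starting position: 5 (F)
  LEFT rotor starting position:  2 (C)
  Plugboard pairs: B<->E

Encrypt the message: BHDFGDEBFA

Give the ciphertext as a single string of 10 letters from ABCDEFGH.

Char 1 ('B'): step: R->6, L=2; B->plug->E->R->F->L->G->refl->E->L'->C->R'->F->plug->F
Char 2 ('H'): step: R->7, L=2; H->plug->H->R->H->L->A->refl->C->L'->E->R'->D->plug->D
Char 3 ('D'): step: R->0, L->3 (L advanced); D->plug->D->R->A->L->A->refl->C->L'->C->R'->E->plug->B
Char 4 ('F'): step: R->1, L=3; F->plug->F->R->F->L->E->refl->G->L'->H->R'->C->plug->C
Char 5 ('G'): step: R->2, L=3; G->plug->G->R->H->L->G->refl->E->L'->F->R'->H->plug->H
Char 6 ('D'): step: R->3, L=3; D->plug->D->R->D->L->B->refl->D->L'->B->R'->C->plug->C
Char 7 ('E'): step: R->4, L=3; E->plug->B->R->A->L->A->refl->C->L'->C->R'->C->plug->C
Char 8 ('B'): step: R->5, L=3; B->plug->E->R->C->L->C->refl->A->L'->A->R'->C->plug->C
Char 9 ('F'): step: R->6, L=3; F->plug->F->R->C->L->C->refl->A->L'->A->R'->A->plug->A
Char 10 ('A'): step: R->7, L=3; A->plug->A->R->G->L->H->refl->F->L'->E->R'->D->plug->D

Answer: FDBCHCCCAD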